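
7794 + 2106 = 9900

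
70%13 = 5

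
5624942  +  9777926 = 15402868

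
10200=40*255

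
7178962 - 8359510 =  - 1180548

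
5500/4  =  1375= 1375.00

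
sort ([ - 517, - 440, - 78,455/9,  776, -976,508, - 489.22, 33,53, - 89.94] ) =[-976, - 517,-489.22 , - 440 , - 89.94,- 78,33,455/9, 53,508 , 776]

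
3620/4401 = 3620/4401 = 0.82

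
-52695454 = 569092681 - 621788135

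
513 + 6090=6603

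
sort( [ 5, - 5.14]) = [ - 5.14,  5]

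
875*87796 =76821500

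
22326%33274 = 22326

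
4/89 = 4/89 = 0.04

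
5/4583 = 5/4583 = 0.00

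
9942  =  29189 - 19247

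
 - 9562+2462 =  - 7100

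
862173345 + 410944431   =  1273117776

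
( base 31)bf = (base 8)544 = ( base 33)AQ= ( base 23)fb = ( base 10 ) 356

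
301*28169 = 8478869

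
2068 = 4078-2010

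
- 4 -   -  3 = - 1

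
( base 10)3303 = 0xCE7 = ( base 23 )65e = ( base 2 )110011100111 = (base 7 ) 12426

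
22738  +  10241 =32979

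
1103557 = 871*1267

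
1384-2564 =  -  1180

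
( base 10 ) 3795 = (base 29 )4ep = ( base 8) 7323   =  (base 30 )46f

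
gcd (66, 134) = 2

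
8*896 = 7168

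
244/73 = 244/73=3.34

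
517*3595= 1858615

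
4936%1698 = 1540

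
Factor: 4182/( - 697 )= - 6 = - 2^1 * 3^1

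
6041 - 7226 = - 1185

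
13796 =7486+6310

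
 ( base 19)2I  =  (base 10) 56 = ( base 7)110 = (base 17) 35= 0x38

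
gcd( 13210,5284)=2642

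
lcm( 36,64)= 576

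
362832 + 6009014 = 6371846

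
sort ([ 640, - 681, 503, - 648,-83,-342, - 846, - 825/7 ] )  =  [  -  846,-681, - 648, - 342, - 825/7 , - 83,503,640 ] 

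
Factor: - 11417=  - 7^2*233^1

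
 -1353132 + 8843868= 7490736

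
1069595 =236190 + 833405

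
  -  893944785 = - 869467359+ - 24477426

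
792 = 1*792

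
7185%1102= 573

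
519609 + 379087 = 898696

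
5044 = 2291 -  - 2753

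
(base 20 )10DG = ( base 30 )95Q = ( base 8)20124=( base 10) 8276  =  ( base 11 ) 6244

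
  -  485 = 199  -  684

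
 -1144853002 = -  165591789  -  979261213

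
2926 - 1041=1885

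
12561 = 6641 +5920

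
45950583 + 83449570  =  129400153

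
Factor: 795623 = 61^1*13043^1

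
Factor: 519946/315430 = 5^(-1)*7^1*31543^( - 1) *37139^1 =259973/157715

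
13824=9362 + 4462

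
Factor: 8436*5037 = 2^2*3^2*19^1*23^1*37^1*73^1 = 42492132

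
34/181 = 34/181 = 0.19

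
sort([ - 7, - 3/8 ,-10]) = [-10, - 7, - 3/8 ] 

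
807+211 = 1018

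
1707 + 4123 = 5830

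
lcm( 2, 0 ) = 0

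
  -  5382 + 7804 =2422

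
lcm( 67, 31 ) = 2077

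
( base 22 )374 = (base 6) 11242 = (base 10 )1610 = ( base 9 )2178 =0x64a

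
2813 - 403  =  2410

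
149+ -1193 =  - 1044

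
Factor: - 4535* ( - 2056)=2^3*5^1 * 257^1 * 907^1 = 9323960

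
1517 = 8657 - 7140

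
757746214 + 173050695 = 930796909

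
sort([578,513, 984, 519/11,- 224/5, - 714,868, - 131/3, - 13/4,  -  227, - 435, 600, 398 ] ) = [-714 , - 435 , - 227 ,-224/5 , - 131/3, - 13/4,519/11,  398 , 513  ,  578 , 600,868,984 ]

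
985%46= 19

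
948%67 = 10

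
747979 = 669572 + 78407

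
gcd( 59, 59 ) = 59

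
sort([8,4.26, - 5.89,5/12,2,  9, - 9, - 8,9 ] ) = [  -  9, - 8 , - 5.89,5/12,2, 4.26, 8, 9,9] 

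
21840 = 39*560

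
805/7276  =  805/7276 = 0.11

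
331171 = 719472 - 388301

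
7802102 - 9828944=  - 2026842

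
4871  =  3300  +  1571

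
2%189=2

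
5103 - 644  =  4459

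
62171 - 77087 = -14916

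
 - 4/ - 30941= 4/30941 = 0.00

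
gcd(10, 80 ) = 10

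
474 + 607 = 1081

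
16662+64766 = 81428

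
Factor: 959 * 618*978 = 579623436  =  2^2* 3^2*7^1*103^1*137^1*163^1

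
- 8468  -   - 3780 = - 4688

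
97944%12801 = 8337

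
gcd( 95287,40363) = 1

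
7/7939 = 7/7939 = 0.00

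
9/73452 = 3/24484 = 0.00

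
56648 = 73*776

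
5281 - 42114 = -36833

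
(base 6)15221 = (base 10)2461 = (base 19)6fa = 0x99D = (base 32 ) 2CT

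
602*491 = 295582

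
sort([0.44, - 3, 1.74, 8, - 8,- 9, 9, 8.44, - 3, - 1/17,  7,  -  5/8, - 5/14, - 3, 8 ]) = [ - 9, - 8, - 3 , - 3, - 3, - 5/8, - 5/14, - 1/17, 0.44 , 1.74, 7, 8,  8 , 8.44, 9]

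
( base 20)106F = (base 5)230020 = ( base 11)6126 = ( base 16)1FC7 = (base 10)8135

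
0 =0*79146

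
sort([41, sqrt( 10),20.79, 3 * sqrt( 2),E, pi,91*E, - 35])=[ - 35,E,pi,sqrt( 10 ), 3*sqrt( 2 ) , 20.79,41,  91* E] 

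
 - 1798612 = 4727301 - 6525913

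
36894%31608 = 5286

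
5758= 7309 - 1551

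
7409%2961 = 1487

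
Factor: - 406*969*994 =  - 391053516 = - 2^2*3^1*7^2*17^1*19^1*29^1*71^1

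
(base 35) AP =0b101110111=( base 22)H1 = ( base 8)567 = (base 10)375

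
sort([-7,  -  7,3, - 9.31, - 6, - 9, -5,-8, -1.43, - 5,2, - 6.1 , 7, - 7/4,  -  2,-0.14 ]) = [ - 9.31,  -  9 , - 8, - 7  , - 7,  -  6.1, - 6, - 5,-5, -2, -7/4,- 1.43, - 0.14,2,3,7]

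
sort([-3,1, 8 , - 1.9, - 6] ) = [ - 6,-3,  -  1.9,1,8]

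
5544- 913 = 4631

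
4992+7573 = 12565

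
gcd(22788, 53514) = 54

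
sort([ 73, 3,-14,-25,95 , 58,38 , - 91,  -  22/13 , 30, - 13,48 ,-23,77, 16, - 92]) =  [-92, - 91, - 25 ,  -  23, - 14, - 13, - 22/13, 3, 16,30,38, 48,58,73,77,95 ] 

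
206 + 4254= 4460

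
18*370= 6660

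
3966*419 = 1661754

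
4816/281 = 4816/281  =  17.14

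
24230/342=70+145/171  =  70.85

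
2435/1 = 2435 = 2435.00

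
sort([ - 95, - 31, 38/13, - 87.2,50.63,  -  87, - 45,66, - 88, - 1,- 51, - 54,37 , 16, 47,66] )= [ -95,-88, - 87.2,-87,-54, - 51, - 45, - 31,- 1,38/13, 16, 37,47,  50.63, 66,66 ] 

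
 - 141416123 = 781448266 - 922864389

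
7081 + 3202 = 10283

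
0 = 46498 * 0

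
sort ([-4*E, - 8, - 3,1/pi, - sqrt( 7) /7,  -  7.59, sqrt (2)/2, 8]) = [ - 4*E,-8,  -  7.59, - 3,-sqrt( 7 ) /7, 1/pi, sqrt( 2) /2,8 ]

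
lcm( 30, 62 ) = 930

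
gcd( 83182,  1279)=1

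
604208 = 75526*8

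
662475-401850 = 260625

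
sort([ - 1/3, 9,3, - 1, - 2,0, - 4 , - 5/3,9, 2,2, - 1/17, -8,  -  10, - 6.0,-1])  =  [ - 10,-8, - 6.0, - 4, - 2, - 5/3,-1, - 1,-1/3,-1/17, 0, 2, 2, 3,  9,9]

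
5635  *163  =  918505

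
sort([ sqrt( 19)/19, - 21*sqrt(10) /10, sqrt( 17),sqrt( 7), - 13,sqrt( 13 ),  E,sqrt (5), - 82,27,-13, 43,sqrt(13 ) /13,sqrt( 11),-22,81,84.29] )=[-82,-22, - 13,  -  13, - 21*sqrt( 10)/10 , sqrt( 19)/19,sqrt(13)/13,sqrt( 5), sqrt( 7), E, sqrt(11), sqrt(13 ),sqrt( 17), 27,43,81, 84.29]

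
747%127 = 112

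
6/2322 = 1/387 = 0.00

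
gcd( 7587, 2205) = 9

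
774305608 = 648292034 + 126013574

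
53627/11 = 4875 + 2/11  =  4875.18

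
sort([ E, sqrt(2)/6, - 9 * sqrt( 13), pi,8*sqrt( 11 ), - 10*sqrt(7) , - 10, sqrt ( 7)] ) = [-9*sqrt(13 ), - 10*sqrt( 7 ) , - 10, sqrt( 2)/6,sqrt( 7), E,pi, 8*sqrt( 11 ) ]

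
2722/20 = 1361/10=136.10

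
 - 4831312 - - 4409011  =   - 422301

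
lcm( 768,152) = 14592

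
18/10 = 1 + 4/5 = 1.80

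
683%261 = 161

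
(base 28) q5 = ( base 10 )733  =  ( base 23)18K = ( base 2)1011011101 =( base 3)1000011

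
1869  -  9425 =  - 7556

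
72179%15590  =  9819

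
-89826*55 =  - 4940430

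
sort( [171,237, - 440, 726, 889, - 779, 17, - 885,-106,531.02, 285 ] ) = [ - 885, - 779, - 440, - 106,17  ,  171, 237 , 285,531.02 , 726,889] 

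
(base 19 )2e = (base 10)52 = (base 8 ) 64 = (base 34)1i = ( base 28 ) 1O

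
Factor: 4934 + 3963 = 7^1 * 31^1*41^1 = 8897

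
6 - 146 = -140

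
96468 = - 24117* ( - 4)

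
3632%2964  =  668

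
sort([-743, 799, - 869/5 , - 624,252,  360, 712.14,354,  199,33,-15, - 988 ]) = [ - 988, - 743, - 624, - 869/5, - 15, 33,199, 252,354,  360,  712.14,  799]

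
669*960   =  642240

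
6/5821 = 6/5821 = 0.00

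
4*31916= 127664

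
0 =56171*0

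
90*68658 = 6179220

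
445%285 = 160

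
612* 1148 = 702576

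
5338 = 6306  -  968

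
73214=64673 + 8541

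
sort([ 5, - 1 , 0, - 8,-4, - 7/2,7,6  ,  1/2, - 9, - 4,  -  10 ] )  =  [ - 10,- 9, - 8, - 4, - 4,-7/2,-1,0, 1/2,5, 6, 7] 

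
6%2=0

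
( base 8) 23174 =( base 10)9852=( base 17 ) 2019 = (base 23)IE8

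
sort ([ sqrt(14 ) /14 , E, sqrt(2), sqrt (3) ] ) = [ sqrt( 14)/14,sqrt(2), sqrt( 3),E]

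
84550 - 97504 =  - 12954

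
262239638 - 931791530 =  - 669551892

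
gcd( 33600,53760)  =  6720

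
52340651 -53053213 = -712562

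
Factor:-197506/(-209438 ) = 629/667 = 17^1 * 23^(-1 )*29^( - 1)*37^1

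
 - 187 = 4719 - 4906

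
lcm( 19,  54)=1026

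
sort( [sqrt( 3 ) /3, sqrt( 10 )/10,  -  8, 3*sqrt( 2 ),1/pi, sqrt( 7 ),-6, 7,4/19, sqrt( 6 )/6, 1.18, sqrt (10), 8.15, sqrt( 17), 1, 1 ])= [ - 8, - 6, 4/19, sqrt ( 10 ) /10,  1/pi, sqrt(6 )/6, sqrt( 3) /3,1, 1, 1.18,sqrt( 7),sqrt( 10 ), sqrt( 17 ), 3*sqrt( 2 ), 7,8.15]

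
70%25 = 20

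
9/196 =9/196 = 0.05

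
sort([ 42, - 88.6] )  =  [ - 88.6,  42 ]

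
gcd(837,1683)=9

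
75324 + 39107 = 114431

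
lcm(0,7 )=0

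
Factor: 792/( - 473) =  - 2^3*3^2*43^( - 1) = - 72/43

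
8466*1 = 8466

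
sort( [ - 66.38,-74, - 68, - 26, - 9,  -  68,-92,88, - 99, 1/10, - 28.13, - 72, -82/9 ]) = [ - 99, - 92, - 74, - 72, - 68, - 68 , - 66.38, - 28.13, - 26, - 82/9, - 9,1/10,88]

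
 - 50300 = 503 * ( - 100 ) 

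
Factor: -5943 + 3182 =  - 11^1*251^1 = - 2761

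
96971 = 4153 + 92818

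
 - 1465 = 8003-9468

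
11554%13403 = 11554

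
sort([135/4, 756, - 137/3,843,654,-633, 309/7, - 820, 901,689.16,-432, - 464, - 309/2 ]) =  [ - 820, - 633, - 464,  -  432,-309/2,  -  137/3, 135/4,  309/7,654, 689.16,  756,843,901 ]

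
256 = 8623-8367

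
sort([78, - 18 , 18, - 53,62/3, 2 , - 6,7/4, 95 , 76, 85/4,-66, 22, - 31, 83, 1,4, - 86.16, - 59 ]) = [-86.16,-66, - 59,-53,  -  31,-18, - 6, 1,7/4,2, 4 , 18,62/3, 85/4, 22, 76, 78, 83, 95] 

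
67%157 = 67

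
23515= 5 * 4703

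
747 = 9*83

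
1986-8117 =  - 6131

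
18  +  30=48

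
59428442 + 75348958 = 134777400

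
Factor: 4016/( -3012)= - 2^2*3^(  -  1 )=- 4/3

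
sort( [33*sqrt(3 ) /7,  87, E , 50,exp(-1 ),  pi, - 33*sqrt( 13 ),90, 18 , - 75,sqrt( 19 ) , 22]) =[ -33*sqrt(13), - 75,exp( -1 ), E,pi,sqrt( 19 ), 33*sqrt( 3) /7, 18,  22, 50, 87, 90]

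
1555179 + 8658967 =10214146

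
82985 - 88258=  - 5273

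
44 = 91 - 47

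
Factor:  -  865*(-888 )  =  768120 = 2^3*3^1*5^1*37^1*173^1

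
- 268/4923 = - 1+4655/4923 =- 0.05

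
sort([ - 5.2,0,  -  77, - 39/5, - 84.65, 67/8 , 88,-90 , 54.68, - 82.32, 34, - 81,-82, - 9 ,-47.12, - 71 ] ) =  [ - 90,-84.65, - 82.32,  -  82, - 81, - 77, - 71, - 47.12,-9, - 39/5, - 5.2, 0, 67/8, 34,54.68,88]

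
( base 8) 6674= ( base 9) 4736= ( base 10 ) 3516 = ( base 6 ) 24140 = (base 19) 9E1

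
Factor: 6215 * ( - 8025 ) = -49875375 = -3^1*5^3*11^1 * 107^1*113^1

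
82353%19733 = 3421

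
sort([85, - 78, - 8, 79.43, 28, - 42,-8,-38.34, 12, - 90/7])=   [ - 78,-42, - 38.34, - 90/7,-8, - 8, 12, 28, 79.43, 85]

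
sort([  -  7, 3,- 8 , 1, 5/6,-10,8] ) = [ - 10, - 8, - 7,5/6,1, 3, 8]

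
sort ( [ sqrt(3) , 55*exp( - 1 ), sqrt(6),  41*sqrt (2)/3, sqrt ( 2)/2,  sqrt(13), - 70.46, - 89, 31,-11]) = [-89 , - 70.46 , - 11,sqrt( 2)/2, sqrt ( 3), sqrt( 6 ), sqrt( 13),  41*  sqrt ( 2 )/3,55*exp ( - 1),31 ] 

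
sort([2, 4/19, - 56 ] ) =[ -56,4/19, 2] 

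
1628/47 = 1628/47 =34.64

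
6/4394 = 3/2197=0.00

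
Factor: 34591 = 34591^1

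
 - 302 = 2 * (-151 ) 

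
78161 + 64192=142353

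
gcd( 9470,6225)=5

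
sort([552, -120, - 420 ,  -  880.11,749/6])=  [ -880.11, - 420,-120,749/6, 552]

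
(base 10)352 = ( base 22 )g0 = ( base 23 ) F7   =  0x160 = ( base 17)13c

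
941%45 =41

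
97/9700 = 1/100= 0.01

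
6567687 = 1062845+5504842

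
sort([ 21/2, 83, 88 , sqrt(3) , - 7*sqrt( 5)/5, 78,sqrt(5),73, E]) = [  -  7 * sqrt( 5 )/5, sqrt(3 ), sqrt(5), E,21/2, 73, 78, 83, 88 ]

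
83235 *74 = 6159390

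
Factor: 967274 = 2^1*7^1*11^2*571^1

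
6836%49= 25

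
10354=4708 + 5646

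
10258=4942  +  5316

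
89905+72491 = 162396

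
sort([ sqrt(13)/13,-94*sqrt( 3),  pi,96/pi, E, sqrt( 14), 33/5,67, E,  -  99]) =[ - 94*sqrt(3 ) , - 99,sqrt( 13 ) /13,E,E,pi,sqrt( 14 ), 33/5,96/pi,67]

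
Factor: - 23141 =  - 73^1 * 317^1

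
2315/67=34 + 37/67 =34.55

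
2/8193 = 2/8193 = 0.00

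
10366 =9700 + 666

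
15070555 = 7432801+7637754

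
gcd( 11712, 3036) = 12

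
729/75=243/25 = 9.72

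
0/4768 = 0 = 0.00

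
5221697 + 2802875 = 8024572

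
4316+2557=6873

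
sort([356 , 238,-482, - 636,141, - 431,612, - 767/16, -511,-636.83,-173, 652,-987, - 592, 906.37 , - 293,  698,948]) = [-987, - 636.83, - 636, - 592, - 511, - 482,  -  431, - 293 , - 173, - 767/16, 141,238 , 356, 612 , 652, 698, 906.37,948] 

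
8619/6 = 2873/2 = 1436.50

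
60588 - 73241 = -12653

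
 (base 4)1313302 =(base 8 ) 16762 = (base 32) 7fi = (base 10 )7666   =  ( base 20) j36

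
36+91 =127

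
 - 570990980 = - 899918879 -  - 328927899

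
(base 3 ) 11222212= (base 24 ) 67h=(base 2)111000111001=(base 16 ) e39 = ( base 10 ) 3641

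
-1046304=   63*( - 16608) 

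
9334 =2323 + 7011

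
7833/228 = 2611/76 = 34.36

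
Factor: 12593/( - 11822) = - 2^( - 1)*7^2*23^( - 1) = - 49/46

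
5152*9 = 46368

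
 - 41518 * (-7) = 290626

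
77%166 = 77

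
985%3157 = 985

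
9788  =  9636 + 152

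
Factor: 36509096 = 2^3*13^1*23^1 * 15263^1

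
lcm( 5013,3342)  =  10026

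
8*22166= 177328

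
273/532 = 39/76 = 0.51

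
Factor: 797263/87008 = 2^(-5)*43^1*2719^(  -  1)*18541^1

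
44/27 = 1 + 17/27 =1.63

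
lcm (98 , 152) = 7448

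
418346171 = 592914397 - 174568226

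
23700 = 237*100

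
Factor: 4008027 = 3^1*1336009^1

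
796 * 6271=4991716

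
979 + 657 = 1636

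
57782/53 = 57782/53 = 1090.23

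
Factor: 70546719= 3^1*17^1*223^1*6203^1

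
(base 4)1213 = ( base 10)103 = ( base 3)10211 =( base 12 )87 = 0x67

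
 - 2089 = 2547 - 4636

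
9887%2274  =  791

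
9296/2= 4648 = 4648.00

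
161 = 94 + 67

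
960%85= 25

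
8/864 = 1/108= 0.01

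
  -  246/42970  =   - 1  +  21362/21485 = - 0.01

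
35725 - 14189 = 21536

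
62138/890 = 31069/445 =69.82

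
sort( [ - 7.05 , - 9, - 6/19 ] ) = [ - 9, - 7.05,  -  6/19 ]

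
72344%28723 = 14898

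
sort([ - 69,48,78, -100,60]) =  [ - 100, - 69,48, 60, 78 ] 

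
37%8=5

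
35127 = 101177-66050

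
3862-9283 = -5421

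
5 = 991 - 986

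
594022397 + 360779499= 954801896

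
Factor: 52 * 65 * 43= 145340 = 2^2 *5^1*13^2 * 43^1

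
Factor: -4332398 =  - 2^1*7^1*309457^1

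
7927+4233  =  12160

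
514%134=112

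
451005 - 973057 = -522052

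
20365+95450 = 115815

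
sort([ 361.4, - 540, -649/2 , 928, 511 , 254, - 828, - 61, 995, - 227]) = [ - 828, - 540, - 649/2, - 227, - 61,254,  361.4 , 511, 928, 995 ]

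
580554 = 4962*117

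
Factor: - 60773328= - 2^4*3^5*7^2*11^1*29^1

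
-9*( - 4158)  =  37422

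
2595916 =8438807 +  - 5842891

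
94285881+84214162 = 178500043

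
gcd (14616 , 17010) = 126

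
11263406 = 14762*763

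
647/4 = 161+3/4 = 161.75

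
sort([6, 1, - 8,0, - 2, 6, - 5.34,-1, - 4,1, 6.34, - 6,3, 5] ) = [ - 8, - 6, - 5.34, - 4, - 2, - 1, 0,1, 1, 3, 5,6, 6 , 6.34 ] 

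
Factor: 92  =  2^2*23^1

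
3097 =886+2211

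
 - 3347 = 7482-10829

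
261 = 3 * 87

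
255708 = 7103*36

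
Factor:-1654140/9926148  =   - 137845/827179 = - 5^1*19^1*239^( - 1)*1451^1*3461^(- 1) 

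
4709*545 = 2566405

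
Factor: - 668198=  - 2^1 *334099^1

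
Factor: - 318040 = -2^3*5^1*7951^1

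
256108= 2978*86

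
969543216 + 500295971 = 1469839187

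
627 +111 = 738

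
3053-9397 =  - 6344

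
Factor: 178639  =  178639^1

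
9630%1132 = 574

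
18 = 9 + 9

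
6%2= 0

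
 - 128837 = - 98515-30322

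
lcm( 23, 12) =276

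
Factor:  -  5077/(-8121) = 3^( - 1) *2707^( - 1)*5077^1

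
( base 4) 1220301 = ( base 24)BF9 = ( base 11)5046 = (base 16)1a31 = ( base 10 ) 6705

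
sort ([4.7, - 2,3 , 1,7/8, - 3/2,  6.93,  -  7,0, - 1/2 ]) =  [ - 7, - 2 , - 3/2,- 1/2,0,7/8, 1, 3, 4.7,6.93 ]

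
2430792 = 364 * 6678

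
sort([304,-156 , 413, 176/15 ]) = [ - 156,176/15, 304, 413 ]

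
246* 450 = 110700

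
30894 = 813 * 38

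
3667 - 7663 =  - 3996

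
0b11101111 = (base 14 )131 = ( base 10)239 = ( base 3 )22212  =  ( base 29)87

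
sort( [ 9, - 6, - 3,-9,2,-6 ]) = [ - 9, - 6 , - 6, - 3, 2,9]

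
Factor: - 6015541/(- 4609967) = 7^1  *  1087^( - 1 )*4241^( - 1)*859363^1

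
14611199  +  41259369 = 55870568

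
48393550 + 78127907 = 126521457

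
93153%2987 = 556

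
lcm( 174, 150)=4350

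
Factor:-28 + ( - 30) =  - 2^1 * 29^1  =  -58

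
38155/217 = 38155/217  =  175.83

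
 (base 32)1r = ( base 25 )29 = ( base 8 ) 73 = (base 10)59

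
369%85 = 29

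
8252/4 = 2063 = 2063.00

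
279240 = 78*3580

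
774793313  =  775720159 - 926846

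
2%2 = 0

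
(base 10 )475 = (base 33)ed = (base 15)21A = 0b111011011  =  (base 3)122121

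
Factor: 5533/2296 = 2^(  -  3)*7^( - 1 ) * 11^1*41^(-1 )*503^1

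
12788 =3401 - -9387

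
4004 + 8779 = 12783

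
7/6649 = 7/6649=0.00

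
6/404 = 3/202  =  0.01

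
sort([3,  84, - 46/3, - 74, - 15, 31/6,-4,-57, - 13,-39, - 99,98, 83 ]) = [-99,  -  74, - 57,  -  39, - 46/3,-15, - 13 , - 4, 3,31/6,83, 84, 98]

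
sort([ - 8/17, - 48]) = [-48,-8/17]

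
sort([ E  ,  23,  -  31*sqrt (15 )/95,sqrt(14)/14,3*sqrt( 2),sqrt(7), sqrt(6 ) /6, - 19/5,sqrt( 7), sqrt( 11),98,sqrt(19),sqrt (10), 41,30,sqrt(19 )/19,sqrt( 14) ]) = [ - 19/5, - 31*sqrt(15 ) /95,sqrt( 19)/19, sqrt( 14 )/14, sqrt(6) /6 , sqrt( 7), sqrt(7 ),E, sqrt( 10), sqrt( 11),sqrt(14 ) , 3*sqrt( 2 ), sqrt( 19 ),23 , 30,41, 98]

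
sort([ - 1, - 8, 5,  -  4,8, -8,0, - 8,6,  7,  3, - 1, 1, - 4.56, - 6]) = [ - 8, - 8, - 8, - 6, - 4.56,-4 , - 1,  -  1,0,1, 3,5,6 , 7 , 8]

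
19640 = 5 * 3928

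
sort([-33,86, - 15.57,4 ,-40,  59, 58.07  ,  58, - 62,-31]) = [ - 62, -40,-33,-31, - 15.57,4, 58,58.07, 59,86]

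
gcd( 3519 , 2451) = 3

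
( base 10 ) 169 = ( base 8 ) 251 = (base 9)207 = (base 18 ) 97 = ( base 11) 144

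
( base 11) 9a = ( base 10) 109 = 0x6D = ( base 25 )49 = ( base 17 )67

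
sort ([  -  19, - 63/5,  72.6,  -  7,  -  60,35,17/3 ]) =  [- 60,-19 , - 63/5, - 7, 17/3,  35, 72.6 ] 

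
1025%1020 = 5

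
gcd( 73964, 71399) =1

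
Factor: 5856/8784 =2/3 =2^1*3^( - 1 ) 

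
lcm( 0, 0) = 0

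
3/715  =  3/715 = 0.00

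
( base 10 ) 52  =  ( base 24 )24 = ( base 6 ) 124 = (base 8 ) 64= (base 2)110100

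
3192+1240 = 4432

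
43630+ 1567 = 45197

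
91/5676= 91/5676 = 0.02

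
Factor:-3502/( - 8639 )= 2^1*17^1*53^(-1 )* 103^1*163^( - 1)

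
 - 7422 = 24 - 7446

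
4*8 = 32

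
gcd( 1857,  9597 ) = 3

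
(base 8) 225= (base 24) 65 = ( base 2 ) 10010101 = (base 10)149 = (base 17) 8d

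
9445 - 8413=1032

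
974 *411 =400314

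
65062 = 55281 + 9781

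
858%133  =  60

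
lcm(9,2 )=18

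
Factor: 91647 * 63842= 5850927774 = 2^1 * 3^2 * 17^1*137^1 * 233^1*599^1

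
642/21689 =642/21689  =  0.03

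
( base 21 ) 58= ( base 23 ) 4L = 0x71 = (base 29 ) 3q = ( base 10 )113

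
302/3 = 100  +  2/3 =100.67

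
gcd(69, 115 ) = 23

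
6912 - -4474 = 11386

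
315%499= 315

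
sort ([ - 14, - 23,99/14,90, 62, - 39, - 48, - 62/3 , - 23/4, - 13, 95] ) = [ - 48, - 39,  -  23, - 62/3, - 14, - 13,-23/4,99/14,62, 90,95]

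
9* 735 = 6615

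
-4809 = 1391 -6200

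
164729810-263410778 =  - 98680968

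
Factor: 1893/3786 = 1/2 = 2^(  -  1) 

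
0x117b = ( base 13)2063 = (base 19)c7a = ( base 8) 10573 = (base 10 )4475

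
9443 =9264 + 179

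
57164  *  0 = 0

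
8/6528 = 1/816  =  0.00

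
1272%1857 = 1272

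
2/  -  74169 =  - 1 + 74167/74169 = - 0.00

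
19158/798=24 + 1/133 = 24.01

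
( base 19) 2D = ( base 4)303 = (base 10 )51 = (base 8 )63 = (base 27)1o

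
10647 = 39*273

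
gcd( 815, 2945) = 5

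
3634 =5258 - 1624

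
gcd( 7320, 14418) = 6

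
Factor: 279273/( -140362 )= - 2^( - 1) * 3^1*127^1*733^1*70181^( - 1)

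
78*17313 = 1350414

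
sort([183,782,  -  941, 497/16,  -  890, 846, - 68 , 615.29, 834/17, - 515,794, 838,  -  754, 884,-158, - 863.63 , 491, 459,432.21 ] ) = [ - 941,  -  890, - 863.63, - 754,  -  515, - 158 , - 68, 497/16, 834/17, 183,432.21,459,491, 615.29, 782,794, 838, 846, 884 ] 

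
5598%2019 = 1560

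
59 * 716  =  42244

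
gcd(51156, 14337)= 9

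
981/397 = 2 + 187/397 = 2.47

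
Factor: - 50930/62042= - 55/67 = - 5^1*11^1*67^( - 1)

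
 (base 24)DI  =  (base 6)1310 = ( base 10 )330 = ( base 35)9f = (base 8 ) 512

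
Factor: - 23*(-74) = 2^1  *  23^1*37^1 =1702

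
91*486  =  44226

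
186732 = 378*494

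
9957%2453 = 145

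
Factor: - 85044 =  - 2^2*3^1*19^1*373^1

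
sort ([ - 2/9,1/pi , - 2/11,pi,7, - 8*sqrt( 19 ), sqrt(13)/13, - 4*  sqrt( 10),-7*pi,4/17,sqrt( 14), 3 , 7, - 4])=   [-8 * sqrt( 19 ),-7*pi, - 4*sqrt( 10 ),-4, - 2/9,-2/11, 4/17,sqrt (13) /13, 1/pi, 3,pi, sqrt( 14),7,7 ]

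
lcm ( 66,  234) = 2574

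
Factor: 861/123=7^1 = 7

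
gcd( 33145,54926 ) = 947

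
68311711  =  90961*751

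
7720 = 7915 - 195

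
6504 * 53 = 344712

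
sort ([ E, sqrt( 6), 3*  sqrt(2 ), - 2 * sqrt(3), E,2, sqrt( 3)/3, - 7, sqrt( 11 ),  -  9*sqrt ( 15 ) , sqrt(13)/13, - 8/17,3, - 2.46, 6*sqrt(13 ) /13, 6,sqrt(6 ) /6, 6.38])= [- 9*sqrt(15 ) , - 7, - 2*sqrt(3),-2.46, - 8/17,sqrt( 13)/13, sqrt( 6) /6, sqrt( 3 )/3,6 * sqrt( 13)/13, 2, sqrt (6 ),E, E, 3,sqrt ( 11), 3*sqrt(2 ), 6, 6.38]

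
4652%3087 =1565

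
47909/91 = 526 + 43/91 = 526.47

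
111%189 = 111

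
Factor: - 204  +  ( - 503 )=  - 7^1* 101^1 = -  707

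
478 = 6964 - 6486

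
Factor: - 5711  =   - 5711^1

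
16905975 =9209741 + 7696234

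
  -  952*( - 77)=73304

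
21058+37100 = 58158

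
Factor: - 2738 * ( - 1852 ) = 5070776 = 2^3 * 37^2 * 463^1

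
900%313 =274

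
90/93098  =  45/46549   =  0.00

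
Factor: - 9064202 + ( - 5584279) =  - 3^2*1627609^1  =  - 14648481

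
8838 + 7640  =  16478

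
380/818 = 190/409  =  0.46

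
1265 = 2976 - 1711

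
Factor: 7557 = 3^1* 11^1 *229^1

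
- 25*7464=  -186600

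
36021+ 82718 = 118739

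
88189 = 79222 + 8967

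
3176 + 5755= 8931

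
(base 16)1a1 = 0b110100001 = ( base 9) 513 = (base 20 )10h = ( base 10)417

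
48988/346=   141 + 101/173 = 141.58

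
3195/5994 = 355/666 = 0.53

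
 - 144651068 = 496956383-641607451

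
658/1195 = 658/1195 = 0.55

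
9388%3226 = 2936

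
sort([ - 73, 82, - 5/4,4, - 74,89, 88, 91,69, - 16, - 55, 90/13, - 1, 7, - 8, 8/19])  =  [ - 74,-73 , - 55, - 16,-8 , - 5/4, - 1, 8/19,4,  90/13, 7, 69, 82,88, 89, 91]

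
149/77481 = 149/77481 = 0.00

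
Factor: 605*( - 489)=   -  295845   =  - 3^1*5^1*11^2*163^1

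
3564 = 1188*3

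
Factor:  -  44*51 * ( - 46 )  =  2^3*3^1 * 11^1*17^1* 23^1 = 103224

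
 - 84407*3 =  - 253221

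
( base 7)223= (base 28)43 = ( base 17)6D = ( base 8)163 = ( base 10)115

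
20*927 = 18540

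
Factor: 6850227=3^1*2283409^1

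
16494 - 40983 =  - 24489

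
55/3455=11/691 =0.02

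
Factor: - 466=  -  2^1*233^1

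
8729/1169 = 7 + 78/167=7.47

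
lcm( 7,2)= 14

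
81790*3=245370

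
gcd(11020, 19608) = 76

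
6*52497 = 314982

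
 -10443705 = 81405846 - 91849551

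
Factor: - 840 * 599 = -2^3 * 3^1 * 5^1*7^1*599^1 = - 503160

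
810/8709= 270/2903 = 0.09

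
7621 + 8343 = 15964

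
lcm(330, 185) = 12210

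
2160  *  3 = 6480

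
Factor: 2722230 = 2^1 * 3^2*5^1*7^1*29^1 * 149^1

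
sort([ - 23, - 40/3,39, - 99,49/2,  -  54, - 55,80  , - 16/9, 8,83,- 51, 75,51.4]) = [ - 99,  -  55, - 54 ,- 51, - 23, - 40/3, - 16/9, 8,49/2,39,51.4, 75,80,83]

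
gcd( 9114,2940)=294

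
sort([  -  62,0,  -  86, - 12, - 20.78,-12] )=[ - 86, - 62, - 20.78 ,-12 , - 12,0]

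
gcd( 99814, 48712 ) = 2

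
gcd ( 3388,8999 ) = 1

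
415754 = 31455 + 384299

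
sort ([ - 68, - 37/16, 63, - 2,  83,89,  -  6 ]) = [ - 68,-6, - 37/16, - 2, 63, 83, 89 ]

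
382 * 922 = 352204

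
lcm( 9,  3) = 9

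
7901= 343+7558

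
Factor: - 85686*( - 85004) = 2^3 * 3^1 * 79^1 * 269^1*14281^1 = 7283652744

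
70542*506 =35694252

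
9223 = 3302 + 5921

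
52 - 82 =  - 30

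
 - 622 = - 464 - 158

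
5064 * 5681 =28768584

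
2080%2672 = 2080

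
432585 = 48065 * 9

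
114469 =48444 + 66025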